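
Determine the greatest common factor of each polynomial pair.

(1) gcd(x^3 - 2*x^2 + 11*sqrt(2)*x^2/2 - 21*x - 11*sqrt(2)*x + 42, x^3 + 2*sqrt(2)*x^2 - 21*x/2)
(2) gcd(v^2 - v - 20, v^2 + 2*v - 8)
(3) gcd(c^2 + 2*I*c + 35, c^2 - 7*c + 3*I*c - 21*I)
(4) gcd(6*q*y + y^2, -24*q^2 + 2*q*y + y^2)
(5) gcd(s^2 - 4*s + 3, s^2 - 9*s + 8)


(1) = x - 3*sqrt(2)/2
(2) = v + 4
(3) = 1
(4) = gcd(y*(6*q + y), (-4*q + y)*(6*q + y)) = 6*q + y
(5) = s - 1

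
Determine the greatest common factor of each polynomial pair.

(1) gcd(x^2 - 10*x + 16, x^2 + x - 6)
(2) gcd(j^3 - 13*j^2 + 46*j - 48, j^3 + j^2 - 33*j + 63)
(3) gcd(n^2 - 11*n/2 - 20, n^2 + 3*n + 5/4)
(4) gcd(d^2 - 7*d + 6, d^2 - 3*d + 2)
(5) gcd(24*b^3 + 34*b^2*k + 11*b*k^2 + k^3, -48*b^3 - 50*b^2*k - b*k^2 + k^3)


(1) = x - 2
(2) = j - 3
(3) = n + 5/2
(4) = gcd((d - 6)*(d - 1), (d - 2)*(d - 1)) = d - 1
(5) = gcd((b + k)*(4*b + k)*(6*b + k), (-8*b + k)*(b + k)*(6*b + k)) = 6*b^2 + 7*b*k + k^2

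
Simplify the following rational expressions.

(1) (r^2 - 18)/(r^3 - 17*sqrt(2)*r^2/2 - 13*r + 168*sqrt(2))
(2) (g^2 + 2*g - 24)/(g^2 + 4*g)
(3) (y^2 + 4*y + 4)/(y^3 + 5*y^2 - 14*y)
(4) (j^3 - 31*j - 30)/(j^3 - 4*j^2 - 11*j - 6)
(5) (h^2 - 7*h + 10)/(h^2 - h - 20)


(1) = (2*r - 6*sqrt(2))/(2*r^2 - 23*sqrt(2)*r + 112)
(2) = (g^2 + 2*g - 24)/(g^2 + 4*g)
(3) = (y^2 + 4*y + 4)/(y^3 + 5*y^2 - 14*y)
(4) = (j + 5)/(j + 1)
(5) = (h - 2)/(h + 4)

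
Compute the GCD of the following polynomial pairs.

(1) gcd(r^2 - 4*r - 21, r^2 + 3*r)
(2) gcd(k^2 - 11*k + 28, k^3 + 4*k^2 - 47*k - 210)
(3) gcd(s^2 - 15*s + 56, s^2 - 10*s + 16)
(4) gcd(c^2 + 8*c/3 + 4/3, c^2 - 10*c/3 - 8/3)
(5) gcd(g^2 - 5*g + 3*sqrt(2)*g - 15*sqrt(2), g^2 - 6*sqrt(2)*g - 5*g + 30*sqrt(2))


(1) = gcd((r - 7)*(r + 3), r*(r + 3)) = r + 3
(2) = gcd((k - 7)*(k - 4), (k - 7)*(k + 5)*(k + 6)) = k - 7
(3) = gcd((s - 8)*(s - 7), (s - 8)*(s - 2)) = s - 8
(4) = c + 2/3
(5) = g - 5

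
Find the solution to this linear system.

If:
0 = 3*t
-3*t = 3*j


Then:
j = 0
t = 0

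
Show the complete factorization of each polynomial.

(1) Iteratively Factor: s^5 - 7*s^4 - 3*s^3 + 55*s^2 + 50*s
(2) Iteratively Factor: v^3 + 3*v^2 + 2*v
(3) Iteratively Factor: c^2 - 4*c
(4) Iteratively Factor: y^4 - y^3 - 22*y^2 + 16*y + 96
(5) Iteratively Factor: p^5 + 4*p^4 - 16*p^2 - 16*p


(1) = (s - 5)*(s^4 - 2*s^3 - 13*s^2 - 10*s) = (s - 5)*(s + 2)*(s^3 - 4*s^2 - 5*s) = (s - 5)^2*(s + 2)*(s^2 + s) = (s - 5)^2*(s + 1)*(s + 2)*(s)
(2) = (v)*(v^2 + 3*v + 2) = v*(v + 2)*(v + 1)
(3) = (c)*(c - 4)
(4) = (y + 4)*(y^3 - 5*y^2 - 2*y + 24) = (y - 4)*(y + 4)*(y^2 - y - 6) = (y - 4)*(y + 2)*(y + 4)*(y - 3)
(5) = (p + 2)*(p^4 + 2*p^3 - 4*p^2 - 8*p) = (p + 2)^2*(p^3 - 4*p) = (p - 2)*(p + 2)^2*(p^2 + 2*p) = (p - 2)*(p + 2)^3*(p)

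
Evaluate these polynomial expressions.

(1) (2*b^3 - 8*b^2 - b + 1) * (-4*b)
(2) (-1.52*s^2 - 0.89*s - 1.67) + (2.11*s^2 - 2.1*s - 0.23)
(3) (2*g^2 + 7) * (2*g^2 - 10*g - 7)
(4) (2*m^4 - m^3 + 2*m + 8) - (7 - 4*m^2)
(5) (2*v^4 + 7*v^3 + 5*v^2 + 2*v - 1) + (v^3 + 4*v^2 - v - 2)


(1) = -8*b^4 + 32*b^3 + 4*b^2 - 4*b
(2) = 0.59*s^2 - 2.99*s - 1.9
(3) = 4*g^4 - 20*g^3 - 70*g - 49
(4) = 2*m^4 - m^3 + 4*m^2 + 2*m + 1
(5) = 2*v^4 + 8*v^3 + 9*v^2 + v - 3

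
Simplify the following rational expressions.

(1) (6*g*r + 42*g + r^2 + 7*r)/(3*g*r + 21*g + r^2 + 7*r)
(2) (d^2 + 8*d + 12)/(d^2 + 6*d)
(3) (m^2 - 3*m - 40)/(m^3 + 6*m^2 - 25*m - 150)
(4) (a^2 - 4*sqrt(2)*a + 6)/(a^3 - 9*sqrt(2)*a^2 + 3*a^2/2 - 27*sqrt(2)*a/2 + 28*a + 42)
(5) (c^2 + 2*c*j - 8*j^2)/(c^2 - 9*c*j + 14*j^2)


(1) = (6*g + r)/(3*g + r)
(2) = (d + 2)/d
(3) = (m - 8)/(m^2 + m - 30)
(4) = (2*a^2 - 8*sqrt(2)*a + 12)/(2*a^3 + a^2*(3 - 18*sqrt(2)) + a*(56 - 27*sqrt(2)) + 84)
(5) = (c + 4*j)/(c - 7*j)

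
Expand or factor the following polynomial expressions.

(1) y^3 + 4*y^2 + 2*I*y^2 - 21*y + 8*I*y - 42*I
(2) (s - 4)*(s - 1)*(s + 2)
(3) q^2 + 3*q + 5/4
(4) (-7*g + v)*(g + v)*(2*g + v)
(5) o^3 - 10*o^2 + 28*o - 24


(1) = (y - 3)*(y + 7)*(y + 2*I)
(2) = s^3 - 3*s^2 - 6*s + 8
(3) = (q + 1/2)*(q + 5/2)
(4) = -14*g^3 - 19*g^2*v - 4*g*v^2 + v^3
(5) = (o - 6)*(o - 2)^2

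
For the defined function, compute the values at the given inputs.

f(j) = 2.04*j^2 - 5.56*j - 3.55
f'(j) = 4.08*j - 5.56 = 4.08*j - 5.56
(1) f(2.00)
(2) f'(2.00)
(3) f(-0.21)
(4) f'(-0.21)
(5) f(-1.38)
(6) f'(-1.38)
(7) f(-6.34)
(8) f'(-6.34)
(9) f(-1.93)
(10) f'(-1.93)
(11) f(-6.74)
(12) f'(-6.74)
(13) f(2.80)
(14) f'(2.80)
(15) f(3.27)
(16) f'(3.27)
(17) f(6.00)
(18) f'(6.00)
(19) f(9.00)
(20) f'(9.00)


(1) = -6.51
(2) = 2.60
(3) = -2.29
(4) = -6.42
(5) = 8.01
(6) = -11.19
(7) = 113.70
(8) = -31.43
(9) = 14.78
(10) = -13.43
(11) = 126.60
(12) = -33.06
(13) = -3.12
(14) = 5.86
(15) = 0.08
(16) = 7.78
(17) = 36.53
(18) = 18.92
(19) = 111.65
(20) = 31.16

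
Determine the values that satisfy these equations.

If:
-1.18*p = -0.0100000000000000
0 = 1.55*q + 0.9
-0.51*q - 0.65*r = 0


Then:
p = 0.01
q = -0.58
r = 0.46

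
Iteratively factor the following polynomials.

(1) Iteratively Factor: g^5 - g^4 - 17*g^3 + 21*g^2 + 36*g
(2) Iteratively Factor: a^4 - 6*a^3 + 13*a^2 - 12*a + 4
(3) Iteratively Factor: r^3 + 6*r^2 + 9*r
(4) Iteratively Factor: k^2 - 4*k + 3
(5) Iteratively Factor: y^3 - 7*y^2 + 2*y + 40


(1) = (g - 3)*(g^4 + 2*g^3 - 11*g^2 - 12*g) = (g - 3)^2*(g^3 + 5*g^2 + 4*g) = (g - 3)^2*(g + 1)*(g^2 + 4*g) = (g - 3)^2*(g + 1)*(g + 4)*(g)
(2) = (a - 2)*(a^3 - 4*a^2 + 5*a - 2) = (a - 2)*(a - 1)*(a^2 - 3*a + 2) = (a - 2)*(a - 1)^2*(a - 2)
(3) = (r + 3)*(r^2 + 3*r) = r*(r + 3)*(r + 3)
(4) = (k - 1)*(k - 3)
(5) = (y + 2)*(y^2 - 9*y + 20) = (y - 4)*(y + 2)*(y - 5)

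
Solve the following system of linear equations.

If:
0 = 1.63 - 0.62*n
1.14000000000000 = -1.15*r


Then:
n = 2.63
r = -0.99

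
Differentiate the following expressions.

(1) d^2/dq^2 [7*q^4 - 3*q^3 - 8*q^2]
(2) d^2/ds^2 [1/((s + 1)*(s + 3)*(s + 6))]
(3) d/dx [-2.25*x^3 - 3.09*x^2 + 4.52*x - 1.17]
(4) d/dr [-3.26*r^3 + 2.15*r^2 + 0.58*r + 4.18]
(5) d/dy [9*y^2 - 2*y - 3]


(1) = 84*q^2 - 18*q - 16
(2) = 2*(6*s^4 + 80*s^3 + 381*s^2 + 756*s + 549)/(s^9 + 30*s^8 + 381*s^7 + 2674*s^6 + 11367*s^5 + 30186*s^4 + 49815*s^3 + 49086*s^2 + 26244*s + 5832)
(3) = -6.75*x^2 - 6.18*x + 4.52
(4) = -9.78*r^2 + 4.3*r + 0.58
(5) = 18*y - 2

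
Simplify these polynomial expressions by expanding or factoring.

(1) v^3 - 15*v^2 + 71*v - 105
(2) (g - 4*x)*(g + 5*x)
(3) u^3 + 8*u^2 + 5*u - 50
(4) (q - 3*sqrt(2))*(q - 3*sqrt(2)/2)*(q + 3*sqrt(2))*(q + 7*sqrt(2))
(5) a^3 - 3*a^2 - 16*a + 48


(1) = (v - 7)*(v - 5)*(v - 3)
(2) = g^2 + g*x - 20*x^2
(3) = (u - 2)*(u + 5)^2
(4) = q^4 + 11*sqrt(2)*q^3/2 - 39*q^2 - 99*sqrt(2)*q + 378
(5) = (a - 4)*(a - 3)*(a + 4)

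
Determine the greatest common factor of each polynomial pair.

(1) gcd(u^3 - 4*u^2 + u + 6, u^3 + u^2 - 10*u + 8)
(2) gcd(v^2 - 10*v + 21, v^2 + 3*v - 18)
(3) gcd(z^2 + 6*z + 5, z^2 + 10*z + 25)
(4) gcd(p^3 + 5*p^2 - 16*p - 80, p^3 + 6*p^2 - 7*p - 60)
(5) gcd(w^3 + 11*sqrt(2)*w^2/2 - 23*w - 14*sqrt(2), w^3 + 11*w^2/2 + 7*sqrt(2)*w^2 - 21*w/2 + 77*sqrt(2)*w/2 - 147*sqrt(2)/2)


(1) = u - 2
(2) = v - 3
(3) = z + 5
(4) = p^2 + 9*p + 20
(5) = w + 7*sqrt(2)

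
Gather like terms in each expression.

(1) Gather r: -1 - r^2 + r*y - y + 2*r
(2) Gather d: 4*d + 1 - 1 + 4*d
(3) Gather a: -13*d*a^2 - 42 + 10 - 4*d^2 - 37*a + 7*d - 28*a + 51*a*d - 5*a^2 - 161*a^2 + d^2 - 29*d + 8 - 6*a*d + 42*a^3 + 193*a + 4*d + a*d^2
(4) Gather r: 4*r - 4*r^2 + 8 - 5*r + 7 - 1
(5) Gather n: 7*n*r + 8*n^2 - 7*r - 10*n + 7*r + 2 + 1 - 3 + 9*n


(1) = -r^2 + r*(y + 2) - y - 1
(2) = 8*d
(3) = 42*a^3 + a^2*(-13*d - 166) + a*(d^2 + 45*d + 128) - 3*d^2 - 18*d - 24
(4) = -4*r^2 - r + 14
(5) = 8*n^2 + n*(7*r - 1)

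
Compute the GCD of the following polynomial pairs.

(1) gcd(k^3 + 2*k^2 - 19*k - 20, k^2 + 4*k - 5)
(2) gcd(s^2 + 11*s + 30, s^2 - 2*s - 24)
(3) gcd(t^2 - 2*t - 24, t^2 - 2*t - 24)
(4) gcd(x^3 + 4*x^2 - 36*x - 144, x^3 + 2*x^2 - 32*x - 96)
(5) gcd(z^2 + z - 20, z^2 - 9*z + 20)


(1) = k + 5
(2) = gcd((s + 5)*(s + 6), (s - 6)*(s + 4)) = 1
(3) = t^2 - 2*t - 24
(4) = gcd((x - 6)*(x + 4)*(x + 6), (x - 6)*(x + 4)^2) = x^2 - 2*x - 24
(5) = gcd((z - 4)*(z + 5), (z - 5)*(z - 4)) = z - 4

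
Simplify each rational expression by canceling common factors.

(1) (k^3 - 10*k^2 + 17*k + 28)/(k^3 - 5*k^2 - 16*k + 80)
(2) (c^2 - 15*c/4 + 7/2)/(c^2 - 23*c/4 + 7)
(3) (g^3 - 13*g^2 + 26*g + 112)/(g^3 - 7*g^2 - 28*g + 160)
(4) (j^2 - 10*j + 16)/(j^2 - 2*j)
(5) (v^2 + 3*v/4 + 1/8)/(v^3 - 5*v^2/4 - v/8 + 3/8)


(1) = (k^2 - 6*k - 7)/(k^2 - k - 20)
(2) = (c - 2)/(c - 4)
(3) = (g^2 - 5*g - 14)/(g^2 + g - 20)
(4) = (j - 8)/j
(5) = (4*v + 1)/(4*v^2 - 7*v + 3)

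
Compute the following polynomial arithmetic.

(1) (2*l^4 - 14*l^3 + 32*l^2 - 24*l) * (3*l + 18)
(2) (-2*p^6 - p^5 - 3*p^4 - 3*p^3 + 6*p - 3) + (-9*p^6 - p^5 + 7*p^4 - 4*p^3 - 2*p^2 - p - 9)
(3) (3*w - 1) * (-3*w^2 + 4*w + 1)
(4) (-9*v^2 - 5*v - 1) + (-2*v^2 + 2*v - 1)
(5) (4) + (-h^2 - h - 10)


(1) = 6*l^5 - 6*l^4 - 156*l^3 + 504*l^2 - 432*l
(2) = -11*p^6 - 2*p^5 + 4*p^4 - 7*p^3 - 2*p^2 + 5*p - 12
(3) = -9*w^3 + 15*w^2 - w - 1
(4) = -11*v^2 - 3*v - 2
(5) = -h^2 - h - 6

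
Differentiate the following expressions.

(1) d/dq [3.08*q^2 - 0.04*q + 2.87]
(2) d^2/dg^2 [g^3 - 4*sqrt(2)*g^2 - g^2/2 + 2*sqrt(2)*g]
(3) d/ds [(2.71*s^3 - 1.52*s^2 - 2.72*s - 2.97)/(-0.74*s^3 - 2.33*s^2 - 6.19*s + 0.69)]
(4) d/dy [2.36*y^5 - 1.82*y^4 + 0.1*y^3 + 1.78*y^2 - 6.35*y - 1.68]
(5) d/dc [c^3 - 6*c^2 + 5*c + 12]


(1) = 6.16*q - 0.04
(2) = 6*g - 8*sqrt(2) - 1
(3) = (-7.4391*s^4 - 37.5754*s^3 + 2.0875*s^2 - 15.9378*s - 20.2611)/(0.5476*s^6 + 3.4484*s^5 + 14.5901*s^4 + 27.8242*s^3 + 35.1007*s^2 - 8.5422*s + 0.4761)
(4) = 11.8*y^4 - 7.28*y^3 + 0.3*y^2 + 3.56*y - 6.35
(5) = 3*c^2 - 12*c + 5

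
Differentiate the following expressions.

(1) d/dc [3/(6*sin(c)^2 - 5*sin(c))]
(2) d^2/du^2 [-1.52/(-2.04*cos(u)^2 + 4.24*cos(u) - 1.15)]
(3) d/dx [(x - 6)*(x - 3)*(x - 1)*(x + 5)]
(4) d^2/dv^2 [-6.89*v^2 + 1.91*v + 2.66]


(1) = 3*(5 - 12*sin(c))*cos(c)/((6*sin(c) - 5)^2*sin(c)^2)
(2) = (-25.302528*(1 - cos(u)^2)^2 + 39.442176*cos(u)^3 - 25.713536*cos(u)^2 - 86.295872*cos(u) + 72.822592)/(2.04*cos(u)^2 - 4.24*cos(u) + 1.15)^3
(3) = 4*x^3 - 15*x^2 - 46*x + 117
(4) = -13.7800000000000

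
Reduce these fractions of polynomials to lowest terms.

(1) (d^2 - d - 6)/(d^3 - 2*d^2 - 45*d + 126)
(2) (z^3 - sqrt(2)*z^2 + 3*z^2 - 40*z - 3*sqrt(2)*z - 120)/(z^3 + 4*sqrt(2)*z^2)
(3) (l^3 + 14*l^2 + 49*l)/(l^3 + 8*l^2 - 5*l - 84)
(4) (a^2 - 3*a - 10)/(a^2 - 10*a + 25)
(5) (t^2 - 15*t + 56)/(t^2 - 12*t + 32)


(1) = (d + 2)/(d^2 + d - 42)
(2) = (z^2 + z*(3 - 5*sqrt(2)) - 15*sqrt(2))/z^2
(3) = (l^2 + 7*l)/(l^2 + l - 12)
(4) = (a + 2)/(a - 5)
(5) = (t - 7)/(t - 4)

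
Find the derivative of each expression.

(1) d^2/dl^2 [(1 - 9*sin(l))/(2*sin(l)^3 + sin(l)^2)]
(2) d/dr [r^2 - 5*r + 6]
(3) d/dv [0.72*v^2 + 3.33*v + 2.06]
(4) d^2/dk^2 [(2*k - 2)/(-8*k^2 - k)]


(1) = (144*sin(l) + 18 - 229/sin(l) - 64/sin(l)^2 + 14/sin(l)^3 + 6/sin(l)^4)/(2*sin(l) + 1)^3
(2) = 2*r - 5
(3) = 1.44*v + 3.33
(4) = 4*(-64*k^3 + 192*k^2 + 24*k + 1)/(k^3*(512*k^3 + 192*k^2 + 24*k + 1))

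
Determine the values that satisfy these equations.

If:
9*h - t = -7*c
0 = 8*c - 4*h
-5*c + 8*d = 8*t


Then:
c = t/25
d = 41*t/40
h = 2*t/25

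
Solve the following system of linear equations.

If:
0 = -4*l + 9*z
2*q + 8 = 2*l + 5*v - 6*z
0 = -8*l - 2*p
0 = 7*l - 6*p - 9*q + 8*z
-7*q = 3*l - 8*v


Then:
l = 1296/1673
p = -5184/1673
q = 4976/1673
v = 4840/1673
z = 576/1673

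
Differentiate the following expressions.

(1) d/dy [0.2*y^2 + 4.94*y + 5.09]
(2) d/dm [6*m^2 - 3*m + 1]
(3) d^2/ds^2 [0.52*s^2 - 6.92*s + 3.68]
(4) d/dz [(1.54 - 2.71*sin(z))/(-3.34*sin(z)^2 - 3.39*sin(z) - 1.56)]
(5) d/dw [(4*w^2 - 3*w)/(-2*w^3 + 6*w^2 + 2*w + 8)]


(1) = 0.4*y + 4.94
(2) = 12*m - 3
(3) = 1.04000000000000
(4) = (-9.0514*sin(z)^2 + 10.2872*sin(z) + 9.4482)*cos(z)/(11.1556*sin(z)^4 + 22.6452*sin(z)^3 + 21.9129*sin(z)^2 + 10.5768*sin(z) + 2.4336)
(5) = (-w*(4*w - 3)*(-3*w^2 + 6*w + 1) + (8*w - 3)*(-w^3 + 3*w^2 + w + 4))/(2*(-w^3 + 3*w^2 + w + 4)^2)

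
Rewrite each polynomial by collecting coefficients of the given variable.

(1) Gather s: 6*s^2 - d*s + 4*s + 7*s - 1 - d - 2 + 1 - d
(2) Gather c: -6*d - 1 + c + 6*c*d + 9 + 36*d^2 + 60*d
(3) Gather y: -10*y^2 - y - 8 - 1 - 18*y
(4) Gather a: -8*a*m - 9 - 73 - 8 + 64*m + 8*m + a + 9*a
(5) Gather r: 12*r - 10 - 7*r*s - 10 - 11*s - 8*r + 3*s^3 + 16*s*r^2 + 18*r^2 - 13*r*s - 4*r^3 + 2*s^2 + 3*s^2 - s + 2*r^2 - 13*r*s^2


(1) = -2*d + 6*s^2 + s*(11 - d) - 2
(2) = c*(6*d + 1) + 36*d^2 + 54*d + 8
(3) = -10*y^2 - 19*y - 9
(4) = a*(10 - 8*m) + 72*m - 90
(5) = -4*r^3 + r^2*(16*s + 20) + r*(-13*s^2 - 20*s + 4) + 3*s^3 + 5*s^2 - 12*s - 20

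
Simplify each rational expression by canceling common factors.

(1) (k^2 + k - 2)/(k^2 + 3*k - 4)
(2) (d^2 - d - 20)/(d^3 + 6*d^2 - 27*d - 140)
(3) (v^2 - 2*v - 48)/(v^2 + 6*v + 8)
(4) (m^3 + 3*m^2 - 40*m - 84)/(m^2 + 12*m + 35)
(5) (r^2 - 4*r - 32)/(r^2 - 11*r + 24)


(1) = (k + 2)/(k + 4)
(2) = 1/(d + 7)
(3) = (v^2 - 2*v - 48)/(v^2 + 6*v + 8)
(4) = (m^2 - 4*m - 12)/(m + 5)
(5) = (r + 4)/(r - 3)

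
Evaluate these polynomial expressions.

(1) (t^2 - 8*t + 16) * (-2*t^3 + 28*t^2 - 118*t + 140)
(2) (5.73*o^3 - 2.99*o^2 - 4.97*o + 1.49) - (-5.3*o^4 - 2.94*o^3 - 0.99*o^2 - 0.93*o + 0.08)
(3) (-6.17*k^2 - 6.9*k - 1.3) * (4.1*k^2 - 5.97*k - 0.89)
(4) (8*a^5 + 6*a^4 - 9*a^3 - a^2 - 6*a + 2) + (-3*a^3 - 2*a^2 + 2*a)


(1) = -2*t^5 + 44*t^4 - 374*t^3 + 1532*t^2 - 3008*t + 2240
(2) = 5.3*o^4 + 8.67*o^3 - 2.0*o^2 - 4.04*o + 1.41
(3) = -25.297*k^4 + 8.5449*k^3 + 41.3543*k^2 + 13.902*k + 1.157
(4) = 8*a^5 + 6*a^4 - 12*a^3 - 3*a^2 - 4*a + 2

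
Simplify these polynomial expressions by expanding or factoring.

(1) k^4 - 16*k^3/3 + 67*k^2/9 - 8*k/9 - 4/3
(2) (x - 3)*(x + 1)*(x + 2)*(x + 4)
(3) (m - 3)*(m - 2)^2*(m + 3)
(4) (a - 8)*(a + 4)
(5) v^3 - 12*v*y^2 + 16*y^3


(1) = (k - 3)*(k - 2)*(k - 2/3)*(k + 1/3)
(2) = x^4 + 4*x^3 - 7*x^2 - 34*x - 24
(3) = m^4 - 4*m^3 - 5*m^2 + 36*m - 36
(4) = a^2 - 4*a - 32
(5) = (v - 2*y)^2*(v + 4*y)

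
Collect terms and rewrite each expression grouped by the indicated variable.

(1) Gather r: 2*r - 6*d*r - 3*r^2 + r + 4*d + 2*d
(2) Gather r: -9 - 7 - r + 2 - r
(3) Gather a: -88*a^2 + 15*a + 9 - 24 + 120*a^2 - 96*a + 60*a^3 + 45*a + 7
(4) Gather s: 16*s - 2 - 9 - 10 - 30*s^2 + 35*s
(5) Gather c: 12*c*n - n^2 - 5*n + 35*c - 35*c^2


(1) = 6*d - 3*r^2 + r*(3 - 6*d)
(2) = -2*r - 14
(3) = 60*a^3 + 32*a^2 - 36*a - 8
(4) = -30*s^2 + 51*s - 21
(5) = -35*c^2 + c*(12*n + 35) - n^2 - 5*n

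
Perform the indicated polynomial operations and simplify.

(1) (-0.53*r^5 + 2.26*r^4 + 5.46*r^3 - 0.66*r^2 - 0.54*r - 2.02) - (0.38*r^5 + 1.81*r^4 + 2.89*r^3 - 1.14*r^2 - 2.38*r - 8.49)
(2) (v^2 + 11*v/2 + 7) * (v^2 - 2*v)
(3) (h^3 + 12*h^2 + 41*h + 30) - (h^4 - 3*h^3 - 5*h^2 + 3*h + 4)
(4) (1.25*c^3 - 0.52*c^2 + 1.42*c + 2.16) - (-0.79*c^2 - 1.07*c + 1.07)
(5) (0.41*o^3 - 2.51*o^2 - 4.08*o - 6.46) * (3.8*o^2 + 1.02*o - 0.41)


(1) = -0.91*r^5 + 0.45*r^4 + 2.57*r^3 + 0.48*r^2 + 1.84*r + 6.47
(2) = v^4 + 7*v^3/2 - 4*v^2 - 14*v
(3) = -h^4 + 4*h^3 + 17*h^2 + 38*h + 26
(4) = 1.25*c^3 + 0.27*c^2 + 2.49*c + 1.09
(5) = 1.558*o^5 - 9.1198*o^4 - 18.2323*o^3 - 27.6805*o^2 - 4.9164*o + 2.6486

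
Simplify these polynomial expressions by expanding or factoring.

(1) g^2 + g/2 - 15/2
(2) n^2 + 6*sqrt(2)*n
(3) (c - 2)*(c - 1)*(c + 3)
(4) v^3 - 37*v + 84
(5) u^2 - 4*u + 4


(1) = (g - 5/2)*(g + 3)
(2) = n*(n + 6*sqrt(2))
(3) = c^3 - 7*c + 6
(4) = (v - 4)*(v - 3)*(v + 7)
(5) = (u - 2)^2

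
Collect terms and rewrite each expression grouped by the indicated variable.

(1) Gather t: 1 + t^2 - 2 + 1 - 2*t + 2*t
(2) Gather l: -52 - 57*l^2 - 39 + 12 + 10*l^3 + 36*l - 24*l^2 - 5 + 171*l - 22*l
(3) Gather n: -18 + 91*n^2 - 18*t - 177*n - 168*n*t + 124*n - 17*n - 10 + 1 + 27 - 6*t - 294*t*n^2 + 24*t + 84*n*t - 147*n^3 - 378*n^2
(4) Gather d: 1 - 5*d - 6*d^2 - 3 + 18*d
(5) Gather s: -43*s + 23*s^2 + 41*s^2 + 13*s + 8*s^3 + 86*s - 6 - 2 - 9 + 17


(1) = t^2
(2) = 10*l^3 - 81*l^2 + 185*l - 84
(3) = -147*n^3 + n^2*(-294*t - 287) + n*(-84*t - 70)
(4) = -6*d^2 + 13*d - 2
(5) = 8*s^3 + 64*s^2 + 56*s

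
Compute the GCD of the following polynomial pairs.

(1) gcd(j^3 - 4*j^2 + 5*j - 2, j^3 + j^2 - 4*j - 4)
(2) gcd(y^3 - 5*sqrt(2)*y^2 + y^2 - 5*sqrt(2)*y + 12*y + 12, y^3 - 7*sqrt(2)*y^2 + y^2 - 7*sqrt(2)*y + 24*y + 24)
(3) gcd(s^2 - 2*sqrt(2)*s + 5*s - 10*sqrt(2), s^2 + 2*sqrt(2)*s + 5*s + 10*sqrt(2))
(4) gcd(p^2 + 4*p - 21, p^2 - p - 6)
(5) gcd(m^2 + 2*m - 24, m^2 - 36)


(1) = j - 2
(2) = gcd((y + 1)*(y - 3*sqrt(2))*(y - 2*sqrt(2)), (y + 1)*(y - 4*sqrt(2))*(y - 3*sqrt(2))) = y^2 + y*(1 - 3*sqrt(2)) - 3*sqrt(2)
(3) = gcd((s + 5)*(s - 2*sqrt(2)), (s + 5)*(s + 2*sqrt(2))) = s + 5
(4) = gcd((p - 3)*(p + 7), (p - 3)*(p + 2)) = p - 3
(5) = gcd((m - 4)*(m + 6), (m - 6)*(m + 6)) = m + 6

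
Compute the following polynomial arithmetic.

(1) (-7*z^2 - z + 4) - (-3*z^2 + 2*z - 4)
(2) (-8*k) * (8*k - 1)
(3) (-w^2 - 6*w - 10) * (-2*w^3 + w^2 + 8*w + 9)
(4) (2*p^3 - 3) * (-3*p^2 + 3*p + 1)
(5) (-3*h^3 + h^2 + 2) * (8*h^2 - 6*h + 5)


(1) = -4*z^2 - 3*z + 8
(2) = -64*k^2 + 8*k
(3) = 2*w^5 + 11*w^4 + 6*w^3 - 67*w^2 - 134*w - 90
(4) = -6*p^5 + 6*p^4 + 2*p^3 + 9*p^2 - 9*p - 3
(5) = -24*h^5 + 26*h^4 - 21*h^3 + 21*h^2 - 12*h + 10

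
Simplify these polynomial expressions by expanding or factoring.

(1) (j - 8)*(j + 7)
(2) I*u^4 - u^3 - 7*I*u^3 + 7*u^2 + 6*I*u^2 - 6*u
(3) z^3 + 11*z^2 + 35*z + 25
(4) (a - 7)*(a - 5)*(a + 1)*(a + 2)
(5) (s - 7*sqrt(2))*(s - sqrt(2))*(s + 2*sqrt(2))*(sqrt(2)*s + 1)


(1) = j^2 - j - 56
(2) = u*(u - 6)*(u + I)*(I*u - I)
(3) = (z + 1)*(z + 5)^2
(4) = a^4 - 9*a^3 + a^2 + 81*a + 70
(5) = sqrt(2)*s^4 - 11*s^3 - 24*sqrt(2)*s^2 + 38*s + 28*sqrt(2)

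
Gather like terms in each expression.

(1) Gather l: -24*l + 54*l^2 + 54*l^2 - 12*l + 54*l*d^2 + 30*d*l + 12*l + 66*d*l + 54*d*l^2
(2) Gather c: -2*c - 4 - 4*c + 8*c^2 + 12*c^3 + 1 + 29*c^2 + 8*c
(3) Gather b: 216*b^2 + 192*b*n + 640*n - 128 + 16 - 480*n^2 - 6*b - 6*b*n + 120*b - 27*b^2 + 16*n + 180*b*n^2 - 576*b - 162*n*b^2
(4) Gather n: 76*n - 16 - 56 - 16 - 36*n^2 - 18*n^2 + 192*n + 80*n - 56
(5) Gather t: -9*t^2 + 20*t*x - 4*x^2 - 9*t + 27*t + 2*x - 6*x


(1) = l^2*(54*d + 108) + l*(54*d^2 + 96*d - 24)
(2) = 12*c^3 + 37*c^2 + 2*c - 3
(3) = b^2*(189 - 162*n) + b*(180*n^2 + 186*n - 462) - 480*n^2 + 656*n - 112
(4) = -54*n^2 + 348*n - 144
(5) = -9*t^2 + t*(20*x + 18) - 4*x^2 - 4*x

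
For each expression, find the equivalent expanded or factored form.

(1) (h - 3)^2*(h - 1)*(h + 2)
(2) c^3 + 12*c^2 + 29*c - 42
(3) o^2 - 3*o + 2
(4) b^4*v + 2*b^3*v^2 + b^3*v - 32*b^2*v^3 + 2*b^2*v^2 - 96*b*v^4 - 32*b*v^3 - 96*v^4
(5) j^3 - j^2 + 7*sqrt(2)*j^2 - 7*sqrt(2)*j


(1) = h^4 - 5*h^3 + h^2 + 21*h - 18
(2) = (c - 1)*(c + 6)*(c + 7)
(3) = (o - 2)*(o - 1)
(4) = (b - 6*v)*(b + 4*v)^2*(b*v + v)
(5) = j*(j - 1)*(j + 7*sqrt(2))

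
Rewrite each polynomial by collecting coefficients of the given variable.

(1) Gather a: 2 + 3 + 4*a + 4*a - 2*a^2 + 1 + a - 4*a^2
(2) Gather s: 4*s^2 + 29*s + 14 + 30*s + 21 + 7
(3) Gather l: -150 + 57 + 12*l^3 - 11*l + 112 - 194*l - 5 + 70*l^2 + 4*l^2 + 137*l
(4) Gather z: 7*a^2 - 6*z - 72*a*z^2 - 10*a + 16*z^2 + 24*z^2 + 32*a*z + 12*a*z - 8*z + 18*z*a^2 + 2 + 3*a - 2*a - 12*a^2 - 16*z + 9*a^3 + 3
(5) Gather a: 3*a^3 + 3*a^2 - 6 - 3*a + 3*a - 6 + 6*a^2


(1) = -6*a^2 + 9*a + 6
(2) = 4*s^2 + 59*s + 42
(3) = 12*l^3 + 74*l^2 - 68*l + 14
(4) = 9*a^3 - 5*a^2 - 9*a + z^2*(40 - 72*a) + z*(18*a^2 + 44*a - 30) + 5
(5) = 3*a^3 + 9*a^2 - 12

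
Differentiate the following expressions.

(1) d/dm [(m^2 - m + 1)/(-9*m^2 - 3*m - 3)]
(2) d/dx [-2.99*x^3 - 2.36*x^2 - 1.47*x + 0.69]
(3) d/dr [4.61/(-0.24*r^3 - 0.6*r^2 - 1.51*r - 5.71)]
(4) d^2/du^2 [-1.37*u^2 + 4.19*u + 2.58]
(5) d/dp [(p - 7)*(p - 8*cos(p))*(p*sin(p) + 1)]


(1) = 2*(-2*m^2 + 2*m + 1)/(3*(9*m^4 + 6*m^3 + 7*m^2 + 2*m + 1))
(2) = -8.97*x^2 - 4.72*x - 1.47
(3) = (3.3192*r^2 + 5.532*r + 6.9611)/(0.24*r^3 + 0.6*r^2 + 1.51*r + 5.71)^2
(4) = -2.74000000000000
(5) = (p - 7)*(p - 8*cos(p))*(p*cos(p) + sin(p)) + (p - 7)*(p*sin(p) + 1)*(8*sin(p) + 1) + (p - 8*cos(p))*(p*sin(p) + 1)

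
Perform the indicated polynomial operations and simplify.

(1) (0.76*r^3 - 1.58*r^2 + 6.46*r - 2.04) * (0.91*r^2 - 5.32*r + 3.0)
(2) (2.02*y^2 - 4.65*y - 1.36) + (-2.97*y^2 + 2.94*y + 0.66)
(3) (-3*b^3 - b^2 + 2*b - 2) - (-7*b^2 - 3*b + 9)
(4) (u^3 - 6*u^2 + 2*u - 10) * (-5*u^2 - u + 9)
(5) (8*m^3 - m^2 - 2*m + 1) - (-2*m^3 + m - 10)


(1) = 0.6916*r^5 - 5.481*r^4 + 16.5642*r^3 - 40.9636*r^2 + 30.2328*r - 6.12
(2) = -0.95*y^2 - 1.71*y - 0.7
(3) = -3*b^3 + 6*b^2 + 5*b - 11
(4) = -5*u^5 + 29*u^4 + 5*u^3 - 6*u^2 + 28*u - 90
(5) = 10*m^3 - m^2 - 3*m + 11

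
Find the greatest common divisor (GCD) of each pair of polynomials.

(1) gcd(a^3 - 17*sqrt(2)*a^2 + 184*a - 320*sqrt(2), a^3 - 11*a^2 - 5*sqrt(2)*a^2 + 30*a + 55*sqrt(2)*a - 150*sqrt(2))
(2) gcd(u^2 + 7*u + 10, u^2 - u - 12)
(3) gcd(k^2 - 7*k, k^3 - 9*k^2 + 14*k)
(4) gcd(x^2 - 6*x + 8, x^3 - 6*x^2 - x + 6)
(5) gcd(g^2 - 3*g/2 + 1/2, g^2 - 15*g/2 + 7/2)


(1) = a - 5*sqrt(2)
(2) = gcd((u + 2)*(u + 5), (u - 4)*(u + 3)) = 1
(3) = k^2 - 7*k
(4) = 1
(5) = gcd((g - 1)*(g - 1/2), (g - 7)*(g - 1/2)) = g - 1/2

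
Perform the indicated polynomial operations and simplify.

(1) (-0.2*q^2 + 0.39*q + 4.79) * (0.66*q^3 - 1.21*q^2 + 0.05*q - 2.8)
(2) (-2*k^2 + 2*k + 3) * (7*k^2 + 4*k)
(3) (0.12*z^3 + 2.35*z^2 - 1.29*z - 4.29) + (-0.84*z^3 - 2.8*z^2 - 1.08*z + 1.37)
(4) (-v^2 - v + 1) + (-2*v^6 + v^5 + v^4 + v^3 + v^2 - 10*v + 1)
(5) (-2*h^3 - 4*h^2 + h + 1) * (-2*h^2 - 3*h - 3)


(1) = -0.132*q^5 + 0.4994*q^4 + 2.6795*q^3 - 5.2164*q^2 - 0.8525*q - 13.412
(2) = -14*k^4 + 6*k^3 + 29*k^2 + 12*k
(3) = -0.72*z^3 - 0.45*z^2 - 2.37*z - 2.92
(4) = -2*v^6 + v^5 + v^4 + v^3 - 11*v + 2
(5) = 4*h^5 + 14*h^4 + 16*h^3 + 7*h^2 - 6*h - 3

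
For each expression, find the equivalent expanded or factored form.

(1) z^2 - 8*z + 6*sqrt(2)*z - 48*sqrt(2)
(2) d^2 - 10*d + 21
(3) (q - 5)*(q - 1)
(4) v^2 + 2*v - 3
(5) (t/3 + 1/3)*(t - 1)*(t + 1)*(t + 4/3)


(1) = (z - 8)*(z + 6*sqrt(2))
(2) = (d - 7)*(d - 3)
(3) = q^2 - 6*q + 5
(4) = (v - 1)*(v + 3)
(5) = t^4/3 + 7*t^3/9 + t^2/9 - 7*t/9 - 4/9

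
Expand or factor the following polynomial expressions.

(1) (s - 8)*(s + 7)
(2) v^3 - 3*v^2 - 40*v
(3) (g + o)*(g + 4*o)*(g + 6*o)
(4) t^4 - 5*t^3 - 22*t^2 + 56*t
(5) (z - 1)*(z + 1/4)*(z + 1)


(1) = s^2 - s - 56
(2) = v*(v - 8)*(v + 5)
(3) = g^3 + 11*g^2*o + 34*g*o^2 + 24*o^3
(4) = t*(t - 7)*(t - 2)*(t + 4)
(5) = z^3 + z^2/4 - z - 1/4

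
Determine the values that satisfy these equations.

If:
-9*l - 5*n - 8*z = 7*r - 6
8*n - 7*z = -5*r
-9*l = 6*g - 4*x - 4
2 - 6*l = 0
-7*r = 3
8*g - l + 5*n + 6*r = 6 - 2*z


Then:
g = 1193/1848
l = 1/3
n = 46/77
r = -3/7
x = 885/1232
z = 29/77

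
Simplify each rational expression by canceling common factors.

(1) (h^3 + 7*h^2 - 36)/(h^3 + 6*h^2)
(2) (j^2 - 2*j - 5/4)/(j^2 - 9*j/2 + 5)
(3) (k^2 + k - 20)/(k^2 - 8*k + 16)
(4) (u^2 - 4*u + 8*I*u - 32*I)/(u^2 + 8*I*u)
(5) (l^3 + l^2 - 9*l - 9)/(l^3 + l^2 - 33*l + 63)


(1) = (h^2 + h - 6)/h^2
(2) = (2*j + 1)/(2*j - 4)
(3) = (k + 5)/(k - 4)
(4) = (u - 4)/u
(5) = (l^2 + 4*l + 3)/(l^2 + 4*l - 21)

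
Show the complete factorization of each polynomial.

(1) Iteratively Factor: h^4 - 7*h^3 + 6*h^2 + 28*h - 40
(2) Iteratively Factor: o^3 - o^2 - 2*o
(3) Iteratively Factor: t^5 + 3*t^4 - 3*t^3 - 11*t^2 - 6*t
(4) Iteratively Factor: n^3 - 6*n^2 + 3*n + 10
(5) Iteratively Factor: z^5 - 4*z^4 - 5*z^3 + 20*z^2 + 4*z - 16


(1) = (h + 2)*(h^3 - 9*h^2 + 24*h - 20) = (h - 5)*(h + 2)*(h^2 - 4*h + 4) = (h - 5)*(h - 2)*(h + 2)*(h - 2)
(2) = (o + 1)*(o^2 - 2*o) = o*(o + 1)*(o - 2)
(3) = (t + 3)*(t^4 - 3*t^2 - 2*t) = (t + 1)*(t + 3)*(t^3 - t^2 - 2*t) = (t - 2)*(t + 1)*(t + 3)*(t^2 + t) = (t - 2)*(t + 1)^2*(t + 3)*(t)
(4) = (n + 1)*(n^2 - 7*n + 10) = (n - 5)*(n + 1)*(n - 2)
(5) = (z + 1)*(z^4 - 5*z^3 + 20*z - 16) = (z - 1)*(z + 1)*(z^3 - 4*z^2 - 4*z + 16) = (z - 1)*(z + 1)*(z + 2)*(z^2 - 6*z + 8) = (z - 4)*(z - 1)*(z + 1)*(z + 2)*(z - 2)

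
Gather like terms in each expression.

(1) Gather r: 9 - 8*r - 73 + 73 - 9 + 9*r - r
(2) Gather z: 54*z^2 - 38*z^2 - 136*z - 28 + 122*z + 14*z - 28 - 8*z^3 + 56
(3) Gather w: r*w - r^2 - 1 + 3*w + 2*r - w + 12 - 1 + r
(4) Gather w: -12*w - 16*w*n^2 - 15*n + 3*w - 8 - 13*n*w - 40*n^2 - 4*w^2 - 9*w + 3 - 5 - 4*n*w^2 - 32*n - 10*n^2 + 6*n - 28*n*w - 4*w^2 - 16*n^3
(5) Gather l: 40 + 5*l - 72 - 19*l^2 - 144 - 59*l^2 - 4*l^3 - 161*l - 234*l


(1) = 0
(2) = -8*z^3 + 16*z^2
(3) = -r^2 + 3*r + w*(r + 2) + 10
(4) = -16*n^3 - 50*n^2 - 41*n + w^2*(-4*n - 8) + w*(-16*n^2 - 41*n - 18) - 10
(5) = -4*l^3 - 78*l^2 - 390*l - 176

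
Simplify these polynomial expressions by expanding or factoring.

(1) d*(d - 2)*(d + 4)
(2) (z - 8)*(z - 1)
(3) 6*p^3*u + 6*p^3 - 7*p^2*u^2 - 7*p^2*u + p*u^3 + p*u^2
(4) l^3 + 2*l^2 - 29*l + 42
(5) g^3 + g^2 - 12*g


(1) = d^3 + 2*d^2 - 8*d
(2) = z^2 - 9*z + 8
(3) = (-6*p + u)*(-p + u)*(p*u + p)
(4) = (l - 3)*(l - 2)*(l + 7)
(5) = g*(g - 3)*(g + 4)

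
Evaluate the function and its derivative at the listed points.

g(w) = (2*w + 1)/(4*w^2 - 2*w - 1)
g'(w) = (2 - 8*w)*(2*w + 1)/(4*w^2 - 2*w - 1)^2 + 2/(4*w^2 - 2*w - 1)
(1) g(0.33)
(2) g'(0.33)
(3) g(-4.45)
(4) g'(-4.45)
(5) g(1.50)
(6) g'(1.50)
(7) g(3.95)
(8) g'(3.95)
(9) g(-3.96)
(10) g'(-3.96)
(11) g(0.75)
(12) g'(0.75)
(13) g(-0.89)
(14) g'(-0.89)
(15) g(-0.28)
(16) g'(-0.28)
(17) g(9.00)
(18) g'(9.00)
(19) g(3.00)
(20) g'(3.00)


(1) = -1.36
(2) = -2.34
(3) = -0.09
(4) = -0.02
(5) = 0.80
(6) = -1.20
(7) = 0.17
(8) = -0.05
(9) = -0.10
(10) = -0.02
(11) = -10.00
(12) = -168.00
(13) = -0.20
(14) = 0.05
(15) = -3.48
(16) = 100.95
(17) = 0.06
(18) = -0.01
(19) = 0.24
(20) = -0.11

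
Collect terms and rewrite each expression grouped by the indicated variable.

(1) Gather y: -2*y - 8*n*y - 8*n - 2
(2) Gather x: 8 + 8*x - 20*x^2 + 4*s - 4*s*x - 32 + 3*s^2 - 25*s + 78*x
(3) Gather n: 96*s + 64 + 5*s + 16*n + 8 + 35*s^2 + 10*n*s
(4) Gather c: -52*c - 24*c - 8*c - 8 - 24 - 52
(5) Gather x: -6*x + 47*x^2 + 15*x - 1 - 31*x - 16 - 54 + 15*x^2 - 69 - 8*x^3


(1) = -8*n + y*(-8*n - 2) - 2
(2) = 3*s^2 - 21*s - 20*x^2 + x*(86 - 4*s) - 24
(3) = n*(10*s + 16) + 35*s^2 + 101*s + 72
(4) = -84*c - 84
(5) = -8*x^3 + 62*x^2 - 22*x - 140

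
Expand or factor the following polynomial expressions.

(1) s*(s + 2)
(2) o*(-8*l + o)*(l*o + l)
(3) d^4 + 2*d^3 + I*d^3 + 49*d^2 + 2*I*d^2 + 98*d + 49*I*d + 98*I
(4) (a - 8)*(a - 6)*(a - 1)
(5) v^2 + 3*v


(1) = s^2 + 2*s
(2) = -8*l^2*o^2 - 8*l^2*o + l*o^3 + l*o^2
(3) = (d + 2)*(d - 7*I)*(d + I)*(d + 7*I)
(4) = a^3 - 15*a^2 + 62*a - 48
(5) = v*(v + 3)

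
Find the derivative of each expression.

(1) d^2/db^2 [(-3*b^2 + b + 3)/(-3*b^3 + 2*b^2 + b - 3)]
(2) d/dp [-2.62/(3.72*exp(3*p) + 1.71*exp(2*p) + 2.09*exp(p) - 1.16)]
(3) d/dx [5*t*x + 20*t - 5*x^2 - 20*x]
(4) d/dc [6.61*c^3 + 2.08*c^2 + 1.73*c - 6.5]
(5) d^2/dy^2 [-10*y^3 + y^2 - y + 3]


(1) = 2*(27*b^6 - 27*b^5 - 117*b^4 - 58*b^3 + 99*b^2 + 45*b + 3)/(27*b^9 - 54*b^8 + 9*b^7 + 109*b^6 - 111*b^5 - 24*b^4 + 116*b^3 - 45*b^2 - 27*b + 27)
(2) = (29.2392*exp(2*p) + 8.9604*exp(p) + 5.4758)*exp(p)/(3.72*exp(3*p) + 1.71*exp(2*p) + 2.09*exp(p) - 1.16)^2
(3) = 5*t - 10*x - 20
(4) = 19.83*c^2 + 4.16*c + 1.73
(5) = 2 - 60*y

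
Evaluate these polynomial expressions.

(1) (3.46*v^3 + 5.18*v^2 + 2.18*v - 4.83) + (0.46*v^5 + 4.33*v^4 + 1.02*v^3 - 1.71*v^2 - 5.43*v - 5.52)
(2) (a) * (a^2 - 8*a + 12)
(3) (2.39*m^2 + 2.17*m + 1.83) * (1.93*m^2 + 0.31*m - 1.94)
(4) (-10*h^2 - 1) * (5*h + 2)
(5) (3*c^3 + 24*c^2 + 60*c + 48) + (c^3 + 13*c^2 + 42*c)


(1) = 0.46*v^5 + 4.33*v^4 + 4.48*v^3 + 3.47*v^2 - 3.25*v - 10.35
(2) = a^3 - 8*a^2 + 12*a
(3) = 4.6127*m^4 + 4.929*m^3 - 0.432*m^2 - 3.6425*m - 3.5502
(4) = -50*h^3 - 20*h^2 - 5*h - 2
(5) = 4*c^3 + 37*c^2 + 102*c + 48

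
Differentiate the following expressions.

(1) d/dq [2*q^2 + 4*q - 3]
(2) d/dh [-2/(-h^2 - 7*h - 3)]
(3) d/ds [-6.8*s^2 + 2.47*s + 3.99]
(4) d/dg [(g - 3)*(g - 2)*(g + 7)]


(1) = 4*q + 4
(2) = 2*(-2*h - 7)/(h^2 + 7*h + 3)^2
(3) = 2.47 - 13.6*s
(4) = 3*g^2 + 4*g - 29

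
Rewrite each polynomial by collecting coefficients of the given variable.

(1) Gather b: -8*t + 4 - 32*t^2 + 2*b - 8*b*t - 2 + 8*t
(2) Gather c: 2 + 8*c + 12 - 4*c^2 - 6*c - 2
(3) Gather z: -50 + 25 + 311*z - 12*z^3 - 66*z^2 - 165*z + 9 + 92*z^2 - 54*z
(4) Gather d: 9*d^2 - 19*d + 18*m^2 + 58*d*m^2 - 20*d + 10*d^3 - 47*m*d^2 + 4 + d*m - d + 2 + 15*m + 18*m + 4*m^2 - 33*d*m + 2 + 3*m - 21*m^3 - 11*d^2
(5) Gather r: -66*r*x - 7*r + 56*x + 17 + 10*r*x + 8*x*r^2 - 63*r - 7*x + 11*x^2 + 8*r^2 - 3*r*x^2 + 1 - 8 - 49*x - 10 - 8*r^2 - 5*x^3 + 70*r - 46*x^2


(1) = b*(2 - 8*t) - 32*t^2 + 2
(2) = -4*c^2 + 2*c + 12
(3) = -12*z^3 + 26*z^2 + 92*z - 16
(4) = 10*d^3 + d^2*(-47*m - 2) + d*(58*m^2 - 32*m - 40) - 21*m^3 + 22*m^2 + 36*m + 8
(5) = 8*r^2*x + r*(-3*x^2 - 56*x) - 5*x^3 - 35*x^2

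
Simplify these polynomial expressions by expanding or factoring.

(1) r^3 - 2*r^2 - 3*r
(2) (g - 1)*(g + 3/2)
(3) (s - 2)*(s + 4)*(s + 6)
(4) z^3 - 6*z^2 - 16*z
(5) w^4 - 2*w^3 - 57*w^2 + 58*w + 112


(1) = r*(r - 3)*(r + 1)
(2) = g^2 + g/2 - 3/2
(3) = s^3 + 8*s^2 + 4*s - 48
(4) = z*(z - 8)*(z + 2)
(5) = (w - 8)*(w - 2)*(w + 1)*(w + 7)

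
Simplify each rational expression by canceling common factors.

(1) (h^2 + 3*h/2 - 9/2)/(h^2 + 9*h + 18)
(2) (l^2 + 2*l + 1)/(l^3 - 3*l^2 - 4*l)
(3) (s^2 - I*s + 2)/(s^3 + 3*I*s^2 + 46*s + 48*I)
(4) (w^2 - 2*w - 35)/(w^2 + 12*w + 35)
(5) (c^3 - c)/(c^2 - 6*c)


(1) = (2*h - 3)/(2*h + 12)
(2) = (l + 1)/(l^2 - 4*l)
(3) = (s - 2*I)/(s^2 + 2*I*s + 48)
(4) = (w - 7)/(w + 7)
(5) = (c^2 - 1)/(c - 6)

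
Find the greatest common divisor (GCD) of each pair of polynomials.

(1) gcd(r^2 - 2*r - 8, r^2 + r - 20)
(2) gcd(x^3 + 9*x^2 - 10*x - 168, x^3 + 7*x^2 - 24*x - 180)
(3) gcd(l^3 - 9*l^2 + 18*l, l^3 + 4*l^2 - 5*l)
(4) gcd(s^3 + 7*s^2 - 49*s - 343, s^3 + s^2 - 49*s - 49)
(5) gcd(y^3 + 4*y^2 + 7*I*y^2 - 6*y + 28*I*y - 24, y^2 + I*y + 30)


(1) = r - 4
(2) = x + 6
(3) = l
(4) = gcd((s - 7)*(s + 7)^2, (s - 7)*(s + 1)*(s + 7)) = s^2 - 49
(5) = gcd((y + 4)*(y + I)*(y + 6*I), (y - 5*I)*(y + 6*I)) = y + 6*I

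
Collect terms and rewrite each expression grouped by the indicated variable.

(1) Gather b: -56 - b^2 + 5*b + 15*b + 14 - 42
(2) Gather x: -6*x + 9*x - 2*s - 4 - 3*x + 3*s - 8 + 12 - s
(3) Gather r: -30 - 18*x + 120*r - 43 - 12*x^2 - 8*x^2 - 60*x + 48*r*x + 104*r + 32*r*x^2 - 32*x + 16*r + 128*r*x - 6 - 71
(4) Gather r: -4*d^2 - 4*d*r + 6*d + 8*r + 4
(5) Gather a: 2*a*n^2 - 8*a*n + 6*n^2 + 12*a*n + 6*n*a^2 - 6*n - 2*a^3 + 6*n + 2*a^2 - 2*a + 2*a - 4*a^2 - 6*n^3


(1) = -b^2 + 20*b - 84
(2) = 0
(3) = r*(32*x^2 + 176*x + 240) - 20*x^2 - 110*x - 150
(4) = -4*d^2 + 6*d + r*(8 - 4*d) + 4
(5) = -2*a^3 + a^2*(6*n - 2) + a*(2*n^2 + 4*n) - 6*n^3 + 6*n^2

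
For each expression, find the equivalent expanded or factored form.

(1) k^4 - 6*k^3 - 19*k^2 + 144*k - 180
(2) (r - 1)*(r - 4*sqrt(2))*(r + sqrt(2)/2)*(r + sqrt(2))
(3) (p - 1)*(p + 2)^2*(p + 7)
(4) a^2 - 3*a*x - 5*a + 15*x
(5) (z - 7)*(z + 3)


(1) = (k - 6)*(k - 3)*(k - 2)*(k + 5)
(2) = r^4 - 5*sqrt(2)*r^3/2 - r^3 - 11*r^2 + 5*sqrt(2)*r^2/2 - 4*sqrt(2)*r + 11*r + 4*sqrt(2)
(3) = p^4 + 10*p^3 + 21*p^2 - 4*p - 28
(4) = (a - 5)*(a - 3*x)
(5) = z^2 - 4*z - 21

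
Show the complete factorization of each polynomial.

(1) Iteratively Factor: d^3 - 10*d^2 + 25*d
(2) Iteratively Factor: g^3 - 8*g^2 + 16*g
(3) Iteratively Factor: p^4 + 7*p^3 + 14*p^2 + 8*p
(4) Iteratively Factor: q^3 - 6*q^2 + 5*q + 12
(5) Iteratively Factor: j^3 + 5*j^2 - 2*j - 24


(1) = (d - 5)*(d^2 - 5*d) = d*(d - 5)*(d - 5)
(2) = (g - 4)*(g^2 - 4*g) = g*(g - 4)*(g - 4)
(3) = (p + 4)*(p^3 + 3*p^2 + 2*p) = (p + 1)*(p + 4)*(p^2 + 2*p) = p*(p + 1)*(p + 4)*(p + 2)
(4) = (q + 1)*(q^2 - 7*q + 12) = (q - 3)*(q + 1)*(q - 4)
(5) = (j + 4)*(j^2 + j - 6) = (j + 3)*(j + 4)*(j - 2)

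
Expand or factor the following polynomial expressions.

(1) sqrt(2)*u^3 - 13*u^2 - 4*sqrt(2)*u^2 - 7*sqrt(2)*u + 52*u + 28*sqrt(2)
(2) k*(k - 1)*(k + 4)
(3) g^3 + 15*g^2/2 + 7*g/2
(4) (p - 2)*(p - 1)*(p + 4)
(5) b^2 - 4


(1) = (u - 4)*(u - 7*sqrt(2))*(sqrt(2)*u + 1)
(2) = k^3 + 3*k^2 - 4*k
(3) = g*(g + 1/2)*(g + 7)
(4) = p^3 + p^2 - 10*p + 8
(5) = (b - 2)*(b + 2)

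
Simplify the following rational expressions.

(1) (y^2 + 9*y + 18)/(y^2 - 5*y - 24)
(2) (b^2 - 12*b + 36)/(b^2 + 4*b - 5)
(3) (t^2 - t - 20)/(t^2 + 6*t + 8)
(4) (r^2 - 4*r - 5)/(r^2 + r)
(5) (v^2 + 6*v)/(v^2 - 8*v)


(1) = (y + 6)/(y - 8)
(2) = (b^2 - 12*b + 36)/(b^2 + 4*b - 5)
(3) = (t - 5)/(t + 2)
(4) = (r - 5)/r
(5) = (v + 6)/(v - 8)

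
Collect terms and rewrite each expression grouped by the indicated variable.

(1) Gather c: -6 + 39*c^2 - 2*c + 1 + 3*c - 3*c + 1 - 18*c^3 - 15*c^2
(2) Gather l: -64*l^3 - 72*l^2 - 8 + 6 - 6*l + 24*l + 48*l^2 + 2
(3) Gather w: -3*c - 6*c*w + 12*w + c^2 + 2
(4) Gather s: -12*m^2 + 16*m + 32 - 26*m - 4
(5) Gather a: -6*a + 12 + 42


(1) = -18*c^3 + 24*c^2 - 2*c - 4
(2) = -64*l^3 - 24*l^2 + 18*l
(3) = c^2 - 3*c + w*(12 - 6*c) + 2
(4) = -12*m^2 - 10*m + 28
(5) = 54 - 6*a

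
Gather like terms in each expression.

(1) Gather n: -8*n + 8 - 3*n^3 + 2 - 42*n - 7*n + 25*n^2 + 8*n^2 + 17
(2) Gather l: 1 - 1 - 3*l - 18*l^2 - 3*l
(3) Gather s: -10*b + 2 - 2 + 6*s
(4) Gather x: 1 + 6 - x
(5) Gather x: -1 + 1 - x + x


(1) = -3*n^3 + 33*n^2 - 57*n + 27
(2) = -18*l^2 - 6*l
(3) = -10*b + 6*s
(4) = 7 - x
(5) = 0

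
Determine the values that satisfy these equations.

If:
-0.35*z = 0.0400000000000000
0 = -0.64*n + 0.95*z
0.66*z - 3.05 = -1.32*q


Then:
n = -0.17
q = 2.37
z = -0.11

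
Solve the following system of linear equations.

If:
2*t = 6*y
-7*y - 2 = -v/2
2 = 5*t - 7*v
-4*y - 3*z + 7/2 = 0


Then:
t = -90/83
v = -88/83
y = -30/83
z = 821/498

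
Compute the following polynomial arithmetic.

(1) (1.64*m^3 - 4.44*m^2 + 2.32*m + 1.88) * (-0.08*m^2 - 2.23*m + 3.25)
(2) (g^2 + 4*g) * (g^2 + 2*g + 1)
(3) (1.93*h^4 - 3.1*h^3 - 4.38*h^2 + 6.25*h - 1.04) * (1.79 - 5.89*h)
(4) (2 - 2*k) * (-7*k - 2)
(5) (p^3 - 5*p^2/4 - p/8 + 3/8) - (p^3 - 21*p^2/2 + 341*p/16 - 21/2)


(1) = -0.1312*m^5 - 3.302*m^4 + 15.0456*m^3 - 19.754*m^2 + 3.3476*m + 6.11
(2) = g^4 + 6*g^3 + 9*g^2 + 4*g
(3) = -11.3677*h^5 + 21.7137*h^4 + 20.2492*h^3 - 44.6527*h^2 + 17.3131*h - 1.8616
(4) = 14*k^2 - 10*k - 4
(5) = 37*p^2/4 - 343*p/16 + 87/8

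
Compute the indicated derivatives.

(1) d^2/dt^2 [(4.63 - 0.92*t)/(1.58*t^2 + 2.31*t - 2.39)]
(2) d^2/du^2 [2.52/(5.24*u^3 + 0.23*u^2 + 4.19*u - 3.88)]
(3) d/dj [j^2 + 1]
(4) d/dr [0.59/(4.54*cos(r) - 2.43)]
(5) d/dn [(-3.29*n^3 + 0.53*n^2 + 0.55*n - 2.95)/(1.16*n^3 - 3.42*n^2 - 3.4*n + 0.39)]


(1) = (-(0.92*t - 4.63)*(3.16*t + 2.31)*(6.32*t + 4.62) + (8.7216*t - 10.3804)*(1.58*t^2 + 2.31*t - 2.39))/(1.58*t^2 + 2.31*t - 2.39)^3
(2) = (-(79.2288*u + 1.1592)*(5.24*u^3 + 0.23*u^2 + 4.19*u - 3.88) + 2.52*(15.72*u^2 + 0.46*u + 4.19)*(31.44*u^2 + 0.92*u + 8.38))/(5.24*u^3 + 0.23*u^2 + 4.19*u - 3.88)^3
(3) = 2*j
(4) = 2.6786*sin(r)/(4.54*cos(r) - 2.43)^2
(5) = (10.637*n^4 + 21.096*n^3 + 6.4957*n^2 - 19.7646*n - 9.8155)/(1.3456*n^6 - 7.9344*n^5 + 3.8084*n^4 + 24.1608*n^3 + 8.8924*n^2 - 2.652*n + 0.1521)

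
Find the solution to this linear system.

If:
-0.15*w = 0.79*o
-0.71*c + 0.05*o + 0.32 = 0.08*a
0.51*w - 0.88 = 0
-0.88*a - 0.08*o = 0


Then:
a = 0.03
c = 0.42
o = -0.33
w = 1.73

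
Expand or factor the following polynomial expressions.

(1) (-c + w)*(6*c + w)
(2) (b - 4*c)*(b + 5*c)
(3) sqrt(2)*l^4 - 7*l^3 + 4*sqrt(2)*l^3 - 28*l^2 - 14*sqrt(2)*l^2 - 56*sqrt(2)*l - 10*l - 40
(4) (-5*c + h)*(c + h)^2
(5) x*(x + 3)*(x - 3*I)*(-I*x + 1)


(1) = -6*c^2 + 5*c*w + w^2
(2) = b^2 + b*c - 20*c^2
(3) = (l + 4)*(l - 5*sqrt(2))*(l + sqrt(2))*(sqrt(2)*l + 1)
(4) = -5*c^3 - 9*c^2*h - 3*c*h^2 + h^3
(5) = -I*x^4 - 2*x^3 - 3*I*x^3 - 6*x^2 - 3*I*x^2 - 9*I*x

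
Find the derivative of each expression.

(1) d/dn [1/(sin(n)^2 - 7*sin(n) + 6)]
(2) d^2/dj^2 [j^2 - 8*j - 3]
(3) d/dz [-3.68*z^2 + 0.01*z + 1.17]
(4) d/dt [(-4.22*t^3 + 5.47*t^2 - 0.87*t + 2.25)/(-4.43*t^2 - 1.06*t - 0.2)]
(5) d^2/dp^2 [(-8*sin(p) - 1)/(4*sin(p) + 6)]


(1) = (7 - 2*sin(n))*cos(n)/(sin(n)^2 - 7*sin(n) + 6)^2
(2) = 2
(3) = 0.01 - 7.36*z
(4) = (18.6946*t^4 + 8.9464*t^3 - 7.1203*t^2 + 17.747*t + 2.559)/(19.6249*t^4 + 9.3916*t^3 + 2.8956*t^2 + 0.424*t + 0.04)
(5) = 11*(3*sin(p) + cos(2*p) + 3)/(2*sin(p) + 3)^3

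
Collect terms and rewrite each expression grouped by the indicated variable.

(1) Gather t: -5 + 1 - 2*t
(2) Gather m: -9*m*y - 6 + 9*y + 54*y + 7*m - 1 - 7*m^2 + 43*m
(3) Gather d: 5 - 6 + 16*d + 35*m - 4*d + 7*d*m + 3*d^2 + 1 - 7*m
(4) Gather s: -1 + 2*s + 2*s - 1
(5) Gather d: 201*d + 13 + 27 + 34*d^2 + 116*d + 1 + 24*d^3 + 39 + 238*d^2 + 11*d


(1) = -2*t - 4
(2) = -7*m^2 + m*(50 - 9*y) + 63*y - 7
(3) = 3*d^2 + d*(7*m + 12) + 28*m
(4) = 4*s - 2
(5) = 24*d^3 + 272*d^2 + 328*d + 80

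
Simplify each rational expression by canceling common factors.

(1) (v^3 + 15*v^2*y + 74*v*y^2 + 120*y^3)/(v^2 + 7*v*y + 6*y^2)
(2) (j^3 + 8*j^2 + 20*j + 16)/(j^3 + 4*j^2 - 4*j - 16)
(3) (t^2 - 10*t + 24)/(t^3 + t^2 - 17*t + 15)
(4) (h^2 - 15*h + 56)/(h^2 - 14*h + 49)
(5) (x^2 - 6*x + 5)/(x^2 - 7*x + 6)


(1) = (v^2 + 9*v*y + 20*y^2)/(v + y)
(2) = (j + 2)/(j - 2)
(3) = (t^2 - 10*t + 24)/(t^3 + t^2 - 17*t + 15)
(4) = (h - 8)/(h - 7)
(5) = (x - 5)/(x - 6)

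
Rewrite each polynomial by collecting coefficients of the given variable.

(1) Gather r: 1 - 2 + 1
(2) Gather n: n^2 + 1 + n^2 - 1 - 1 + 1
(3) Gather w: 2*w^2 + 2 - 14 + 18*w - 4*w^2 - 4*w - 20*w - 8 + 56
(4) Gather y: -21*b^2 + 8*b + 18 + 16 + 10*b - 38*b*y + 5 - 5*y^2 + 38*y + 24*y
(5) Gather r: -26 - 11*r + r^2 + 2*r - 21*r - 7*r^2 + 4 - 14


(1) = 0
(2) = 2*n^2
(3) = -2*w^2 - 6*w + 36
(4) = -21*b^2 + 18*b - 5*y^2 + y*(62 - 38*b) + 39
(5) = -6*r^2 - 30*r - 36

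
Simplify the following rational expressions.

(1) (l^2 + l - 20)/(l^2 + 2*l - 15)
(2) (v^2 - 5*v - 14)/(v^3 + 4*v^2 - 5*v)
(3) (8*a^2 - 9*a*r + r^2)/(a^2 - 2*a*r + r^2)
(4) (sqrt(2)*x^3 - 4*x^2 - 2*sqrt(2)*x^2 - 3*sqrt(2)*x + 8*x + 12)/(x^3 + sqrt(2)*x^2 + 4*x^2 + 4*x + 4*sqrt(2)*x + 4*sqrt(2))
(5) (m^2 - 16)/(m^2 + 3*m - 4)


(1) = (l - 4)/(l - 3)
(2) = (v^2 - 5*v - 14)/(v^3 + 4*v^2 - 5*v)
(3) = (-8*a + r)/(-a + r)
(4) = (sqrt(2)*x^3 + x^2*(-4 - 2*sqrt(2)) + x*(8 - 3*sqrt(2)) + 12)/(x^3 + x^2*(sqrt(2) + 4) + x*(4 + 4*sqrt(2)) + 4*sqrt(2))
(5) = (m - 4)/(m - 1)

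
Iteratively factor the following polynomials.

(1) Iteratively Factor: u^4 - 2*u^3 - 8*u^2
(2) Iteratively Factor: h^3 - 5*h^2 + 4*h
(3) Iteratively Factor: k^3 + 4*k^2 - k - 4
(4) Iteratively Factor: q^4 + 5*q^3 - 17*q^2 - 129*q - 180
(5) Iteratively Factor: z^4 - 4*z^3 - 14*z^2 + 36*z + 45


(1) = (u - 4)*(u^3 + 2*u^2) = u*(u - 4)*(u^2 + 2*u) = u*(u - 4)*(u + 2)*(u)
(2) = (h - 4)*(h^2 - h) = h*(h - 4)*(h - 1)
(3) = (k - 1)*(k^2 + 5*k + 4) = (k - 1)*(k + 1)*(k + 4)
(4) = (q + 3)*(q^3 + 2*q^2 - 23*q - 60) = (q - 5)*(q + 3)*(q^2 + 7*q + 12) = (q - 5)*(q + 3)^2*(q + 4)
(5) = (z + 3)*(z^3 - 7*z^2 + 7*z + 15) = (z - 3)*(z + 3)*(z^2 - 4*z - 5) = (z - 3)*(z + 1)*(z + 3)*(z - 5)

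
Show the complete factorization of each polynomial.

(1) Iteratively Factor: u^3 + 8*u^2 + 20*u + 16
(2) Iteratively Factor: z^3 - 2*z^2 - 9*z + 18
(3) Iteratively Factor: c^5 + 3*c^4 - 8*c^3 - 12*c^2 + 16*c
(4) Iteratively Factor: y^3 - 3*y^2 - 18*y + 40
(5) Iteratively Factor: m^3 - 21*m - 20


(1) = (u + 2)*(u^2 + 6*u + 8) = (u + 2)^2*(u + 4)
(2) = (z - 2)*(z^2 - 9) = (z - 2)*(z + 3)*(z - 3)
(3) = (c - 1)*(c^4 + 4*c^3 - 4*c^2 - 16*c) = (c - 1)*(c + 2)*(c^3 + 2*c^2 - 8*c) = c*(c - 1)*(c + 2)*(c^2 + 2*c - 8) = c*(c - 1)*(c + 2)*(c + 4)*(c - 2)
(4) = (y + 4)*(y^2 - 7*y + 10) = (y - 2)*(y + 4)*(y - 5)
(5) = (m + 1)*(m^2 - m - 20) = (m + 1)*(m + 4)*(m - 5)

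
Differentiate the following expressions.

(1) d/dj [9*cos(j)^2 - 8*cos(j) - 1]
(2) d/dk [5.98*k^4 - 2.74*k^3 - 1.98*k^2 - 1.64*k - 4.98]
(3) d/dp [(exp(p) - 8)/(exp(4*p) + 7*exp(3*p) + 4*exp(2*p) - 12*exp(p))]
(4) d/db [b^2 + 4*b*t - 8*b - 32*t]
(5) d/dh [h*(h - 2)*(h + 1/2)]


(1) = 2*(4 - 9*cos(j))*sin(j)
(2) = 23.92*k^3 - 8.22*k^2 - 3.96*k - 1.64
(3) = (-3*exp(4*p) + 18*exp(3*p) + 164*exp(2*p) + 64*exp(p) - 96)*exp(-p)/(exp(6*p) + 14*exp(5*p) + 57*exp(4*p) + 32*exp(3*p) - 152*exp(2*p) - 96*exp(p) + 144)
(4) = 2*b + 4*t - 8
(5) = 3*h^2 - 3*h - 1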